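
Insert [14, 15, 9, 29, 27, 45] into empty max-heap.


Insert 14: [14]
Insert 15: [15, 14]
Insert 9: [15, 14, 9]
Insert 29: [29, 15, 9, 14]
Insert 27: [29, 27, 9, 14, 15]
Insert 45: [45, 27, 29, 14, 15, 9]

Final heap: [45, 27, 29, 14, 15, 9]


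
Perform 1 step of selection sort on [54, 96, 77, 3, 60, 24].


Initial: [54, 96, 77, 3, 60, 24]
Step 1: min=3 at 3
  Swap: [3, 96, 77, 54, 60, 24]

After 1 step: [3, 96, 77, 54, 60, 24]


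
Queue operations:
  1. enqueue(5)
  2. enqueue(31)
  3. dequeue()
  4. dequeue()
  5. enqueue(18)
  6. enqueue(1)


enqueue(5) -> [5]
enqueue(31) -> [5, 31]
dequeue()->5, [31]
dequeue()->31, []
enqueue(18) -> [18]
enqueue(1) -> [18, 1]

Final queue: [18, 1]


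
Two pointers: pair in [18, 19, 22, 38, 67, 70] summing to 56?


lo=0(18)+hi=5(70)=88
lo=0(18)+hi=4(67)=85
lo=0(18)+hi=3(38)=56

Yes: 18+38=56


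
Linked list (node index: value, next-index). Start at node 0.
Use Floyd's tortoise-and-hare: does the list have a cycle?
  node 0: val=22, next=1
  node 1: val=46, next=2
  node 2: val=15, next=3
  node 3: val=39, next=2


Floyd's tortoise (slow, +1) and hare (fast, +2):
  init: slow=0, fast=0
  step 1: slow=1, fast=2
  step 2: slow=2, fast=2
  slow == fast at node 2: cycle detected

Cycle: yes


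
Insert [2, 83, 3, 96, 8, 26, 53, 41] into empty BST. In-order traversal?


Insert 2: root
Insert 83: R from 2
Insert 3: R from 2 -> L from 83
Insert 96: R from 2 -> R from 83
Insert 8: R from 2 -> L from 83 -> R from 3
Insert 26: R from 2 -> L from 83 -> R from 3 -> R from 8
Insert 53: R from 2 -> L from 83 -> R from 3 -> R from 8 -> R from 26
Insert 41: R from 2 -> L from 83 -> R from 3 -> R from 8 -> R from 26 -> L from 53

In-order: [2, 3, 8, 26, 41, 53, 83, 96]


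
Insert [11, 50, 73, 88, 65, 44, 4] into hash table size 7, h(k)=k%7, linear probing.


Insert 11: h=4 -> slot 4
Insert 50: h=1 -> slot 1
Insert 73: h=3 -> slot 3
Insert 88: h=4, 1 probes -> slot 5
Insert 65: h=2 -> slot 2
Insert 44: h=2, 4 probes -> slot 6
Insert 4: h=4, 3 probes -> slot 0

Table: [4, 50, 65, 73, 11, 88, 44]


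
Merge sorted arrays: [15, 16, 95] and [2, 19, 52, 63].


Take 2 from B
Take 15 from A
Take 16 from A
Take 19 from B
Take 52 from B
Take 63 from B

Merged: [2, 15, 16, 19, 52, 63, 95]


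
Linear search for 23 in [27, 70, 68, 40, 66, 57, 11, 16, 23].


i=0: 27!=23
i=1: 70!=23
i=2: 68!=23
i=3: 40!=23
i=4: 66!=23
i=5: 57!=23
i=6: 11!=23
i=7: 16!=23
i=8: 23==23 found!

Found at 8, 9 comps


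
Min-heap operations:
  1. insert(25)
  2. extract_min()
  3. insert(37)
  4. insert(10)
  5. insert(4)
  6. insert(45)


insert(25) -> [25]
extract_min()->25, []
insert(37) -> [37]
insert(10) -> [10, 37]
insert(4) -> [4, 37, 10]
insert(45) -> [4, 37, 10, 45]

Final heap: [4, 37, 10, 45]


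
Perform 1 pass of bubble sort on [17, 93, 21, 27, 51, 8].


Initial: [17, 93, 21, 27, 51, 8]
Pass 1: [17, 21, 27, 51, 8, 93] (4 swaps)

After 1 pass: [17, 21, 27, 51, 8, 93]


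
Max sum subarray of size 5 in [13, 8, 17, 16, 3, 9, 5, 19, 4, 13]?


[0:5]: 57
[1:6]: 53
[2:7]: 50
[3:8]: 52
[4:9]: 40
[5:10]: 50

Max: 57 at [0:5]


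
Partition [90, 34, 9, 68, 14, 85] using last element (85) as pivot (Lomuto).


Pivot: 85
  34 <= 85: swap -> [34, 90, 9, 68, 14, 85]
  9 <= 85: swap -> [34, 9, 90, 68, 14, 85]
  68 <= 85: swap -> [34, 9, 68, 90, 14, 85]
  14 <= 85: swap -> [34, 9, 68, 14, 90, 85]
Place pivot at 4: [34, 9, 68, 14, 85, 90]

Partitioned: [34, 9, 68, 14, 85, 90]


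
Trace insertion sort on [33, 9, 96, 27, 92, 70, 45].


Initial: [33, 9, 96, 27, 92, 70, 45]
Insert 9: [9, 33, 96, 27, 92, 70, 45]
Insert 96: [9, 33, 96, 27, 92, 70, 45]
Insert 27: [9, 27, 33, 96, 92, 70, 45]
Insert 92: [9, 27, 33, 92, 96, 70, 45]
Insert 70: [9, 27, 33, 70, 92, 96, 45]
Insert 45: [9, 27, 33, 45, 70, 92, 96]

Sorted: [9, 27, 33, 45, 70, 92, 96]


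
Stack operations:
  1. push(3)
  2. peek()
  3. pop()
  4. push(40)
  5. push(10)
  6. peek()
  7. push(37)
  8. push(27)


push(3) -> [3]
peek()->3
pop()->3, []
push(40) -> [40]
push(10) -> [40, 10]
peek()->10
push(37) -> [40, 10, 37]
push(27) -> [40, 10, 37, 27]

Final stack: [40, 10, 37, 27]


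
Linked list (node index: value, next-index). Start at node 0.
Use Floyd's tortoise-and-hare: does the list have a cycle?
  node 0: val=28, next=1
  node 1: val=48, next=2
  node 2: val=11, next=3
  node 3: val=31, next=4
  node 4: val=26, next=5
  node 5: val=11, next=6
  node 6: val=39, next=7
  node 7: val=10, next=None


Floyd's tortoise (slow, +1) and hare (fast, +2):
  init: slow=0, fast=0
  step 1: slow=1, fast=2
  step 2: slow=2, fast=4
  step 3: slow=3, fast=6
  step 4: fast 6->7->None, no cycle

Cycle: no


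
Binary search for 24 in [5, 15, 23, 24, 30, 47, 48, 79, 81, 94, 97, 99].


Step 1: lo=0, hi=11, mid=5, val=47
Step 2: lo=0, hi=4, mid=2, val=23
Step 3: lo=3, hi=4, mid=3, val=24

Found at index 3


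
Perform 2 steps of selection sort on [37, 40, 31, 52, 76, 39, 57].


Initial: [37, 40, 31, 52, 76, 39, 57]
Step 1: min=31 at 2
  Swap: [31, 40, 37, 52, 76, 39, 57]
Step 2: min=37 at 2
  Swap: [31, 37, 40, 52, 76, 39, 57]

After 2 steps: [31, 37, 40, 52, 76, 39, 57]


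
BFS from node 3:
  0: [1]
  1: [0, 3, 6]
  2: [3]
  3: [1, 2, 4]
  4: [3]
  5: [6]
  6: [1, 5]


Visit 3, enqueue [1, 2, 4]
Visit 1, enqueue [0, 6]
Visit 2, enqueue []
Visit 4, enqueue []
Visit 0, enqueue []
Visit 6, enqueue [5]
Visit 5, enqueue []

BFS order: [3, 1, 2, 4, 0, 6, 5]


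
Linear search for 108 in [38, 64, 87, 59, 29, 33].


i=0: 38!=108
i=1: 64!=108
i=2: 87!=108
i=3: 59!=108
i=4: 29!=108
i=5: 33!=108

Not found, 6 comps


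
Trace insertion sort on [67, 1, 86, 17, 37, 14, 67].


Initial: [67, 1, 86, 17, 37, 14, 67]
Insert 1: [1, 67, 86, 17, 37, 14, 67]
Insert 86: [1, 67, 86, 17, 37, 14, 67]
Insert 17: [1, 17, 67, 86, 37, 14, 67]
Insert 37: [1, 17, 37, 67, 86, 14, 67]
Insert 14: [1, 14, 17, 37, 67, 86, 67]
Insert 67: [1, 14, 17, 37, 67, 67, 86]

Sorted: [1, 14, 17, 37, 67, 67, 86]


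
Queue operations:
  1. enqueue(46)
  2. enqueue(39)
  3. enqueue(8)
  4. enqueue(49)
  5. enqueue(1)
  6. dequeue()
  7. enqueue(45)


enqueue(46) -> [46]
enqueue(39) -> [46, 39]
enqueue(8) -> [46, 39, 8]
enqueue(49) -> [46, 39, 8, 49]
enqueue(1) -> [46, 39, 8, 49, 1]
dequeue()->46, [39, 8, 49, 1]
enqueue(45) -> [39, 8, 49, 1, 45]

Final queue: [39, 8, 49, 1, 45]


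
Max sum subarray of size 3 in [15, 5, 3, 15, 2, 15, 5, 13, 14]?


[0:3]: 23
[1:4]: 23
[2:5]: 20
[3:6]: 32
[4:7]: 22
[5:8]: 33
[6:9]: 32

Max: 33 at [5:8]


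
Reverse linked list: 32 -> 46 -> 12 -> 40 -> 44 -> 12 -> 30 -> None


Step 1: curr=32, set curr.next=prev(None) | reversed so far: 32
Step 2: curr=46, set curr.next=prev(32) | reversed so far: 46 -> 32
Step 3: curr=12, set curr.next=prev(46) | reversed so far: 12 -> 46 -> 32
Step 4: curr=40, set curr.next=prev(12) | reversed so far: 40 -> 12 -> 46 -> 32
Step 5: curr=44, set curr.next=prev(40) | reversed so far: 44 -> 40 -> 12 -> 46 -> 32
Step 6: curr=12, set curr.next=prev(44) | reversed so far: 12 -> 44 -> 40 -> 12 -> 46 -> 32
Step 7: curr=30, set curr.next=prev(12) | reversed so far: 30 -> 12 -> 44 -> 40 -> 12 -> 46 -> 32

30 -> 12 -> 44 -> 40 -> 12 -> 46 -> 32 -> None


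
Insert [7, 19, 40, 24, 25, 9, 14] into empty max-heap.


Insert 7: [7]
Insert 19: [19, 7]
Insert 40: [40, 7, 19]
Insert 24: [40, 24, 19, 7]
Insert 25: [40, 25, 19, 7, 24]
Insert 9: [40, 25, 19, 7, 24, 9]
Insert 14: [40, 25, 19, 7, 24, 9, 14]

Final heap: [40, 25, 19, 7, 24, 9, 14]


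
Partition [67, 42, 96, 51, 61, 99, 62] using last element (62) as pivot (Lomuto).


Pivot: 62
  42 <= 62: swap -> [42, 67, 96, 51, 61, 99, 62]
  51 <= 62: swap -> [42, 51, 96, 67, 61, 99, 62]
  61 <= 62: swap -> [42, 51, 61, 67, 96, 99, 62]
Place pivot at 3: [42, 51, 61, 62, 96, 99, 67]

Partitioned: [42, 51, 61, 62, 96, 99, 67]


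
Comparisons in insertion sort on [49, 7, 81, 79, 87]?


Algorithm: insertion sort
Input: [49, 7, 81, 79, 87]
Sorted: [7, 49, 79, 81, 87]

5


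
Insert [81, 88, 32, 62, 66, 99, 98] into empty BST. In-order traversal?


Insert 81: root
Insert 88: R from 81
Insert 32: L from 81
Insert 62: L from 81 -> R from 32
Insert 66: L from 81 -> R from 32 -> R from 62
Insert 99: R from 81 -> R from 88
Insert 98: R from 81 -> R from 88 -> L from 99

In-order: [32, 62, 66, 81, 88, 98, 99]


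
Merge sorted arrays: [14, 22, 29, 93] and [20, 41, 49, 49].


Take 14 from A
Take 20 from B
Take 22 from A
Take 29 from A
Take 41 from B
Take 49 from B
Take 49 from B

Merged: [14, 20, 22, 29, 41, 49, 49, 93]


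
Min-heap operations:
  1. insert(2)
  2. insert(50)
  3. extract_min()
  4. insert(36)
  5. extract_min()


insert(2) -> [2]
insert(50) -> [2, 50]
extract_min()->2, [50]
insert(36) -> [36, 50]
extract_min()->36, [50]

Final heap: [50]


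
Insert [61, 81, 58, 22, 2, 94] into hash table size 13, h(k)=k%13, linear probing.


Insert 61: h=9 -> slot 9
Insert 81: h=3 -> slot 3
Insert 58: h=6 -> slot 6
Insert 22: h=9, 1 probes -> slot 10
Insert 2: h=2 -> slot 2
Insert 94: h=3, 1 probes -> slot 4

Table: [None, None, 2, 81, 94, None, 58, None, None, 61, 22, None, None]


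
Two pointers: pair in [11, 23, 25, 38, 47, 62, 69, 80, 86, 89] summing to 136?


lo=0(11)+hi=9(89)=100
lo=1(23)+hi=9(89)=112
lo=2(25)+hi=9(89)=114
lo=3(38)+hi=9(89)=127
lo=4(47)+hi=9(89)=136

Yes: 47+89=136


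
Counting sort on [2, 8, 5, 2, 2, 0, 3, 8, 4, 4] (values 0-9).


Input: [2, 8, 5, 2, 2, 0, 3, 8, 4, 4]
Counts: [1, 0, 3, 1, 2, 1, 0, 0, 2, 0]

Sorted: [0, 2, 2, 2, 3, 4, 4, 5, 8, 8]


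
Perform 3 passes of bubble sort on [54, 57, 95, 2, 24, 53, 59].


Initial: [54, 57, 95, 2, 24, 53, 59]
Pass 1: [54, 57, 2, 24, 53, 59, 95] (4 swaps)
Pass 2: [54, 2, 24, 53, 57, 59, 95] (3 swaps)
Pass 3: [2, 24, 53, 54, 57, 59, 95] (3 swaps)

After 3 passes: [2, 24, 53, 54, 57, 59, 95]


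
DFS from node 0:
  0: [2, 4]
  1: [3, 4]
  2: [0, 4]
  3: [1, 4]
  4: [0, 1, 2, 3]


Visit 0, push [4, 2]
Visit 2, push [4]
Visit 4, push [3, 1]
Visit 1, push [3]
Visit 3, push []

DFS order: [0, 2, 4, 1, 3]


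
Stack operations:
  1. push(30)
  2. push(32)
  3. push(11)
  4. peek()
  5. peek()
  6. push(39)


push(30) -> [30]
push(32) -> [30, 32]
push(11) -> [30, 32, 11]
peek()->11
peek()->11
push(39) -> [30, 32, 11, 39]

Final stack: [30, 32, 11, 39]


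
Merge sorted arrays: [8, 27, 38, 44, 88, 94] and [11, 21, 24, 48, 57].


Take 8 from A
Take 11 from B
Take 21 from B
Take 24 from B
Take 27 from A
Take 38 from A
Take 44 from A
Take 48 from B
Take 57 from B

Merged: [8, 11, 21, 24, 27, 38, 44, 48, 57, 88, 94]


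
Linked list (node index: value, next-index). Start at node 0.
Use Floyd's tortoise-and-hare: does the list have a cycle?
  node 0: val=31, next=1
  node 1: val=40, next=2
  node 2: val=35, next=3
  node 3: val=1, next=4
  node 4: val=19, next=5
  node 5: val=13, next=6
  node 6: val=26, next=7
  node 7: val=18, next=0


Floyd's tortoise (slow, +1) and hare (fast, +2):
  init: slow=0, fast=0
  step 1: slow=1, fast=2
  step 2: slow=2, fast=4
  step 3: slow=3, fast=6
  step 4: slow=4, fast=0
  step 5: slow=5, fast=2
  step 6: slow=6, fast=4
  step 7: slow=7, fast=6
  step 8: slow=0, fast=0
  slow == fast at node 0: cycle detected

Cycle: yes


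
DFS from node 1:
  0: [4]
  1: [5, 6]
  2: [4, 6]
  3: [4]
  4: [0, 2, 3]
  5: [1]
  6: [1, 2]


Visit 1, push [6, 5]
Visit 5, push []
Visit 6, push [2]
Visit 2, push [4]
Visit 4, push [3, 0]
Visit 0, push []
Visit 3, push []

DFS order: [1, 5, 6, 2, 4, 0, 3]


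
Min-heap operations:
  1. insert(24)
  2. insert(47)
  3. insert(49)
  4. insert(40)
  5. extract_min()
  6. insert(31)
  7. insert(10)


insert(24) -> [24]
insert(47) -> [24, 47]
insert(49) -> [24, 47, 49]
insert(40) -> [24, 40, 49, 47]
extract_min()->24, [40, 47, 49]
insert(31) -> [31, 40, 49, 47]
insert(10) -> [10, 31, 49, 47, 40]

Final heap: [10, 31, 49, 47, 40]


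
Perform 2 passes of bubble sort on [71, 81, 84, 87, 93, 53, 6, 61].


Initial: [71, 81, 84, 87, 93, 53, 6, 61]
Pass 1: [71, 81, 84, 87, 53, 6, 61, 93] (3 swaps)
Pass 2: [71, 81, 84, 53, 6, 61, 87, 93] (3 swaps)

After 2 passes: [71, 81, 84, 53, 6, 61, 87, 93]


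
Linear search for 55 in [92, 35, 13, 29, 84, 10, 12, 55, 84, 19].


i=0: 92!=55
i=1: 35!=55
i=2: 13!=55
i=3: 29!=55
i=4: 84!=55
i=5: 10!=55
i=6: 12!=55
i=7: 55==55 found!

Found at 7, 8 comps


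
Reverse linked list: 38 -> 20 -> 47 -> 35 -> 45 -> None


Step 1: curr=38, set curr.next=prev(None) | reversed so far: 38
Step 2: curr=20, set curr.next=prev(38) | reversed so far: 20 -> 38
Step 3: curr=47, set curr.next=prev(20) | reversed so far: 47 -> 20 -> 38
Step 4: curr=35, set curr.next=prev(47) | reversed so far: 35 -> 47 -> 20 -> 38
Step 5: curr=45, set curr.next=prev(35) | reversed so far: 45 -> 35 -> 47 -> 20 -> 38

45 -> 35 -> 47 -> 20 -> 38 -> None


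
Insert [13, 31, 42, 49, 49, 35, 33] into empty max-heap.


Insert 13: [13]
Insert 31: [31, 13]
Insert 42: [42, 13, 31]
Insert 49: [49, 42, 31, 13]
Insert 49: [49, 49, 31, 13, 42]
Insert 35: [49, 49, 35, 13, 42, 31]
Insert 33: [49, 49, 35, 13, 42, 31, 33]

Final heap: [49, 49, 35, 13, 42, 31, 33]


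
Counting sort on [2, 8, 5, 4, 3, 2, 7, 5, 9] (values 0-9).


Input: [2, 8, 5, 4, 3, 2, 7, 5, 9]
Counts: [0, 0, 2, 1, 1, 2, 0, 1, 1, 1]

Sorted: [2, 2, 3, 4, 5, 5, 7, 8, 9]


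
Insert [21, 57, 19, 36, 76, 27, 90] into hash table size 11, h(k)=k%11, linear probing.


Insert 21: h=10 -> slot 10
Insert 57: h=2 -> slot 2
Insert 19: h=8 -> slot 8
Insert 36: h=3 -> slot 3
Insert 76: h=10, 1 probes -> slot 0
Insert 27: h=5 -> slot 5
Insert 90: h=2, 2 probes -> slot 4

Table: [76, None, 57, 36, 90, 27, None, None, 19, None, 21]


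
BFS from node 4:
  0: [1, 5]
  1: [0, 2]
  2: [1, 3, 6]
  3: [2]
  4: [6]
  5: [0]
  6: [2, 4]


Visit 4, enqueue [6]
Visit 6, enqueue [2]
Visit 2, enqueue [1, 3]
Visit 1, enqueue [0]
Visit 3, enqueue []
Visit 0, enqueue [5]
Visit 5, enqueue []

BFS order: [4, 6, 2, 1, 3, 0, 5]


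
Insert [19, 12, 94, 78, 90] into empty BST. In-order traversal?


Insert 19: root
Insert 12: L from 19
Insert 94: R from 19
Insert 78: R from 19 -> L from 94
Insert 90: R from 19 -> L from 94 -> R from 78

In-order: [12, 19, 78, 90, 94]


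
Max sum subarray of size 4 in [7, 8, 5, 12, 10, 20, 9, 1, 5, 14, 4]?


[0:4]: 32
[1:5]: 35
[2:6]: 47
[3:7]: 51
[4:8]: 40
[5:9]: 35
[6:10]: 29
[7:11]: 24

Max: 51 at [3:7]


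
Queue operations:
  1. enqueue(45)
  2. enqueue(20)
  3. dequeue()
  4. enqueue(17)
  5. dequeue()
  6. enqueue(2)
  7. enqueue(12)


enqueue(45) -> [45]
enqueue(20) -> [45, 20]
dequeue()->45, [20]
enqueue(17) -> [20, 17]
dequeue()->20, [17]
enqueue(2) -> [17, 2]
enqueue(12) -> [17, 2, 12]

Final queue: [17, 2, 12]


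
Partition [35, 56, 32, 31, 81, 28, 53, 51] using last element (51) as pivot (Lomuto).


Pivot: 51
  35 <= 51: advance i (no swap)
  32 <= 51: swap -> [35, 32, 56, 31, 81, 28, 53, 51]
  31 <= 51: swap -> [35, 32, 31, 56, 81, 28, 53, 51]
  28 <= 51: swap -> [35, 32, 31, 28, 81, 56, 53, 51]
Place pivot at 4: [35, 32, 31, 28, 51, 56, 53, 81]

Partitioned: [35, 32, 31, 28, 51, 56, 53, 81]


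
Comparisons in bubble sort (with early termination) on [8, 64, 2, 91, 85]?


Algorithm: bubble sort (with early termination)
Input: [8, 64, 2, 91, 85]
Sorted: [2, 8, 64, 85, 91]

9


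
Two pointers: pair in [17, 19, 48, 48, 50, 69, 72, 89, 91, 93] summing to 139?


lo=0(17)+hi=9(93)=110
lo=1(19)+hi=9(93)=112
lo=2(48)+hi=9(93)=141
lo=2(48)+hi=8(91)=139

Yes: 48+91=139


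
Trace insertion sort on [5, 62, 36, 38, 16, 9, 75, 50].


Initial: [5, 62, 36, 38, 16, 9, 75, 50]
Insert 62: [5, 62, 36, 38, 16, 9, 75, 50]
Insert 36: [5, 36, 62, 38, 16, 9, 75, 50]
Insert 38: [5, 36, 38, 62, 16, 9, 75, 50]
Insert 16: [5, 16, 36, 38, 62, 9, 75, 50]
Insert 9: [5, 9, 16, 36, 38, 62, 75, 50]
Insert 75: [5, 9, 16, 36, 38, 62, 75, 50]
Insert 50: [5, 9, 16, 36, 38, 50, 62, 75]

Sorted: [5, 9, 16, 36, 38, 50, 62, 75]


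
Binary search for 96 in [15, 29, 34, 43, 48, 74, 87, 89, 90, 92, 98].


Step 1: lo=0, hi=10, mid=5, val=74
Step 2: lo=6, hi=10, mid=8, val=90
Step 3: lo=9, hi=10, mid=9, val=92
Step 4: lo=10, hi=10, mid=10, val=98

Not found


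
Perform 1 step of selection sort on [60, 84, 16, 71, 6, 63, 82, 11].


Initial: [60, 84, 16, 71, 6, 63, 82, 11]
Step 1: min=6 at 4
  Swap: [6, 84, 16, 71, 60, 63, 82, 11]

After 1 step: [6, 84, 16, 71, 60, 63, 82, 11]


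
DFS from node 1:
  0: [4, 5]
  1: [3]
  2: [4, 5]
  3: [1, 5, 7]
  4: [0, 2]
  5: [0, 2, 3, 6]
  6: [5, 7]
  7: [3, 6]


Visit 1, push [3]
Visit 3, push [7, 5]
Visit 5, push [6, 2, 0]
Visit 0, push [4]
Visit 4, push [2]
Visit 2, push []
Visit 6, push [7]
Visit 7, push []

DFS order: [1, 3, 5, 0, 4, 2, 6, 7]


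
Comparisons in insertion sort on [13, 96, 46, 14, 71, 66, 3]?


Algorithm: insertion sort
Input: [13, 96, 46, 14, 71, 66, 3]
Sorted: [3, 13, 14, 46, 66, 71, 96]

17


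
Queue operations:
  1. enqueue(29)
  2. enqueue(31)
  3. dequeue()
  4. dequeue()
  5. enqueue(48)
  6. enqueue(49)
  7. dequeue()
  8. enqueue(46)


enqueue(29) -> [29]
enqueue(31) -> [29, 31]
dequeue()->29, [31]
dequeue()->31, []
enqueue(48) -> [48]
enqueue(49) -> [48, 49]
dequeue()->48, [49]
enqueue(46) -> [49, 46]

Final queue: [49, 46]


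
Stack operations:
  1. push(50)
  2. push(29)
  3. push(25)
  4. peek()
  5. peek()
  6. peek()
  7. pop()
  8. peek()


push(50) -> [50]
push(29) -> [50, 29]
push(25) -> [50, 29, 25]
peek()->25
peek()->25
peek()->25
pop()->25, [50, 29]
peek()->29

Final stack: [50, 29]


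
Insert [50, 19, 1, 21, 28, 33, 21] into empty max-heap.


Insert 50: [50]
Insert 19: [50, 19]
Insert 1: [50, 19, 1]
Insert 21: [50, 21, 1, 19]
Insert 28: [50, 28, 1, 19, 21]
Insert 33: [50, 28, 33, 19, 21, 1]
Insert 21: [50, 28, 33, 19, 21, 1, 21]

Final heap: [50, 28, 33, 19, 21, 1, 21]


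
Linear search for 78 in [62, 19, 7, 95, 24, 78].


i=0: 62!=78
i=1: 19!=78
i=2: 7!=78
i=3: 95!=78
i=4: 24!=78
i=5: 78==78 found!

Found at 5, 6 comps


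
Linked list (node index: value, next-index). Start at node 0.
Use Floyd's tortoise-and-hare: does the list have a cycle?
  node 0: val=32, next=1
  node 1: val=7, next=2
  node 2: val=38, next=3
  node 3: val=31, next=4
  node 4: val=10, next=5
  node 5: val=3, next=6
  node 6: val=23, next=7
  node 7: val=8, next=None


Floyd's tortoise (slow, +1) and hare (fast, +2):
  init: slow=0, fast=0
  step 1: slow=1, fast=2
  step 2: slow=2, fast=4
  step 3: slow=3, fast=6
  step 4: fast 6->7->None, no cycle

Cycle: no


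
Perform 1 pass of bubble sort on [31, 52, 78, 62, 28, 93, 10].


Initial: [31, 52, 78, 62, 28, 93, 10]
Pass 1: [31, 52, 62, 28, 78, 10, 93] (3 swaps)

After 1 pass: [31, 52, 62, 28, 78, 10, 93]


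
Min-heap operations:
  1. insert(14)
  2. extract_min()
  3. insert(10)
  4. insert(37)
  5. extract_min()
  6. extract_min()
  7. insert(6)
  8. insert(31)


insert(14) -> [14]
extract_min()->14, []
insert(10) -> [10]
insert(37) -> [10, 37]
extract_min()->10, [37]
extract_min()->37, []
insert(6) -> [6]
insert(31) -> [6, 31]

Final heap: [6, 31]


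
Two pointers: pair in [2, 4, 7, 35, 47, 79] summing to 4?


lo=0(2)+hi=5(79)=81
lo=0(2)+hi=4(47)=49
lo=0(2)+hi=3(35)=37
lo=0(2)+hi=2(7)=9
lo=0(2)+hi=1(4)=6

No pair found


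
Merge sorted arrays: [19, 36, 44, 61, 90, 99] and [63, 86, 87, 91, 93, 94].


Take 19 from A
Take 36 from A
Take 44 from A
Take 61 from A
Take 63 from B
Take 86 from B
Take 87 from B
Take 90 from A
Take 91 from B
Take 93 from B
Take 94 from B

Merged: [19, 36, 44, 61, 63, 86, 87, 90, 91, 93, 94, 99]


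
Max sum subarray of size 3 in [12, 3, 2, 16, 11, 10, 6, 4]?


[0:3]: 17
[1:4]: 21
[2:5]: 29
[3:6]: 37
[4:7]: 27
[5:8]: 20

Max: 37 at [3:6]


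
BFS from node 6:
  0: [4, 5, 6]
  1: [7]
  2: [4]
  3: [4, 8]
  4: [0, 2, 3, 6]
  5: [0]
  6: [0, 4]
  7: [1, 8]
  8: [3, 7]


Visit 6, enqueue [0, 4]
Visit 0, enqueue [5]
Visit 4, enqueue [2, 3]
Visit 5, enqueue []
Visit 2, enqueue []
Visit 3, enqueue [8]
Visit 8, enqueue [7]
Visit 7, enqueue [1]
Visit 1, enqueue []

BFS order: [6, 0, 4, 5, 2, 3, 8, 7, 1]


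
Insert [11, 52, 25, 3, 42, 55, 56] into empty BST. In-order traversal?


Insert 11: root
Insert 52: R from 11
Insert 25: R from 11 -> L from 52
Insert 3: L from 11
Insert 42: R from 11 -> L from 52 -> R from 25
Insert 55: R from 11 -> R from 52
Insert 56: R from 11 -> R from 52 -> R from 55

In-order: [3, 11, 25, 42, 52, 55, 56]


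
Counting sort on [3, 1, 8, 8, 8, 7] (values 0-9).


Input: [3, 1, 8, 8, 8, 7]
Counts: [0, 1, 0, 1, 0, 0, 0, 1, 3, 0]

Sorted: [1, 3, 7, 8, 8, 8]


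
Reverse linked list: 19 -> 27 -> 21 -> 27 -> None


Step 1: curr=19, set curr.next=prev(None) | reversed so far: 19
Step 2: curr=27, set curr.next=prev(19) | reversed so far: 27 -> 19
Step 3: curr=21, set curr.next=prev(27) | reversed so far: 21 -> 27 -> 19
Step 4: curr=27, set curr.next=prev(21) | reversed so far: 27 -> 21 -> 27 -> 19

27 -> 21 -> 27 -> 19 -> None


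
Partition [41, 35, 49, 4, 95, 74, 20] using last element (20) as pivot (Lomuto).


Pivot: 20
  4 <= 20: swap -> [4, 35, 49, 41, 95, 74, 20]
Place pivot at 1: [4, 20, 49, 41, 95, 74, 35]

Partitioned: [4, 20, 49, 41, 95, 74, 35]


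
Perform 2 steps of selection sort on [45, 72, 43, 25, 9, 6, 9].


Initial: [45, 72, 43, 25, 9, 6, 9]
Step 1: min=6 at 5
  Swap: [6, 72, 43, 25, 9, 45, 9]
Step 2: min=9 at 4
  Swap: [6, 9, 43, 25, 72, 45, 9]

After 2 steps: [6, 9, 43, 25, 72, 45, 9]


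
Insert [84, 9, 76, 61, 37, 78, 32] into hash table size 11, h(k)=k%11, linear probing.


Insert 84: h=7 -> slot 7
Insert 9: h=9 -> slot 9
Insert 76: h=10 -> slot 10
Insert 61: h=6 -> slot 6
Insert 37: h=4 -> slot 4
Insert 78: h=1 -> slot 1
Insert 32: h=10, 1 probes -> slot 0

Table: [32, 78, None, None, 37, None, 61, 84, None, 9, 76]


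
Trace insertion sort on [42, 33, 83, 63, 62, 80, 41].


Initial: [42, 33, 83, 63, 62, 80, 41]
Insert 33: [33, 42, 83, 63, 62, 80, 41]
Insert 83: [33, 42, 83, 63, 62, 80, 41]
Insert 63: [33, 42, 63, 83, 62, 80, 41]
Insert 62: [33, 42, 62, 63, 83, 80, 41]
Insert 80: [33, 42, 62, 63, 80, 83, 41]
Insert 41: [33, 41, 42, 62, 63, 80, 83]

Sorted: [33, 41, 42, 62, 63, 80, 83]


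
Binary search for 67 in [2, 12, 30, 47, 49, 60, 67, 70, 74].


Step 1: lo=0, hi=8, mid=4, val=49
Step 2: lo=5, hi=8, mid=6, val=67

Found at index 6


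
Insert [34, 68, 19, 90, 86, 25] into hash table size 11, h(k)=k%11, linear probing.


Insert 34: h=1 -> slot 1
Insert 68: h=2 -> slot 2
Insert 19: h=8 -> slot 8
Insert 90: h=2, 1 probes -> slot 3
Insert 86: h=9 -> slot 9
Insert 25: h=3, 1 probes -> slot 4

Table: [None, 34, 68, 90, 25, None, None, None, 19, 86, None]


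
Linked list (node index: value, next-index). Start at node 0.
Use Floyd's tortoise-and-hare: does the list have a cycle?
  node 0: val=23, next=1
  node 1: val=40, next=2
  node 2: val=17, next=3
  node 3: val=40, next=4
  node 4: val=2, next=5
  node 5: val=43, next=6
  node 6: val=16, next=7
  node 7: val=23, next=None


Floyd's tortoise (slow, +1) and hare (fast, +2):
  init: slow=0, fast=0
  step 1: slow=1, fast=2
  step 2: slow=2, fast=4
  step 3: slow=3, fast=6
  step 4: fast 6->7->None, no cycle

Cycle: no


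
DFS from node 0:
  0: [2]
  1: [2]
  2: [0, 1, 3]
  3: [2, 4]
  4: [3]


Visit 0, push [2]
Visit 2, push [3, 1]
Visit 1, push []
Visit 3, push [4]
Visit 4, push []

DFS order: [0, 2, 1, 3, 4]


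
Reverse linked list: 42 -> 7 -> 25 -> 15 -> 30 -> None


Step 1: curr=42, set curr.next=prev(None) | reversed so far: 42
Step 2: curr=7, set curr.next=prev(42) | reversed so far: 7 -> 42
Step 3: curr=25, set curr.next=prev(7) | reversed so far: 25 -> 7 -> 42
Step 4: curr=15, set curr.next=prev(25) | reversed so far: 15 -> 25 -> 7 -> 42
Step 5: curr=30, set curr.next=prev(15) | reversed so far: 30 -> 15 -> 25 -> 7 -> 42

30 -> 15 -> 25 -> 7 -> 42 -> None


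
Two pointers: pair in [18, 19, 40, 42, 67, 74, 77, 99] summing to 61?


lo=0(18)+hi=7(99)=117
lo=0(18)+hi=6(77)=95
lo=0(18)+hi=5(74)=92
lo=0(18)+hi=4(67)=85
lo=0(18)+hi=3(42)=60
lo=1(19)+hi=3(42)=61

Yes: 19+42=61


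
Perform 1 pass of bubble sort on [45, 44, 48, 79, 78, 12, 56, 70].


Initial: [45, 44, 48, 79, 78, 12, 56, 70]
Pass 1: [44, 45, 48, 78, 12, 56, 70, 79] (5 swaps)

After 1 pass: [44, 45, 48, 78, 12, 56, 70, 79]


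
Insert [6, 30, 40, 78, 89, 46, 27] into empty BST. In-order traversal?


Insert 6: root
Insert 30: R from 6
Insert 40: R from 6 -> R from 30
Insert 78: R from 6 -> R from 30 -> R from 40
Insert 89: R from 6 -> R from 30 -> R from 40 -> R from 78
Insert 46: R from 6 -> R from 30 -> R from 40 -> L from 78
Insert 27: R from 6 -> L from 30

In-order: [6, 27, 30, 40, 46, 78, 89]


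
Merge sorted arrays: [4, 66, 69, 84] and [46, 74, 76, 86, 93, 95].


Take 4 from A
Take 46 from B
Take 66 from A
Take 69 from A
Take 74 from B
Take 76 from B
Take 84 from A

Merged: [4, 46, 66, 69, 74, 76, 84, 86, 93, 95]


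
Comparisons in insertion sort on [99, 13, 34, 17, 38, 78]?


Algorithm: insertion sort
Input: [99, 13, 34, 17, 38, 78]
Sorted: [13, 17, 34, 38, 78, 99]

10


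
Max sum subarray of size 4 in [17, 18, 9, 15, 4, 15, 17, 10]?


[0:4]: 59
[1:5]: 46
[2:6]: 43
[3:7]: 51
[4:8]: 46

Max: 59 at [0:4]


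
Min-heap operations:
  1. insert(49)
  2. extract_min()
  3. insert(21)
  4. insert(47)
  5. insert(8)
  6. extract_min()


insert(49) -> [49]
extract_min()->49, []
insert(21) -> [21]
insert(47) -> [21, 47]
insert(8) -> [8, 47, 21]
extract_min()->8, [21, 47]

Final heap: [21, 47]


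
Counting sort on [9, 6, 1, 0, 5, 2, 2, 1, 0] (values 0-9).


Input: [9, 6, 1, 0, 5, 2, 2, 1, 0]
Counts: [2, 2, 2, 0, 0, 1, 1, 0, 0, 1]

Sorted: [0, 0, 1, 1, 2, 2, 5, 6, 9]


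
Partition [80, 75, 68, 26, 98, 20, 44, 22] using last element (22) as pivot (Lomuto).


Pivot: 22
  20 <= 22: swap -> [20, 75, 68, 26, 98, 80, 44, 22]
Place pivot at 1: [20, 22, 68, 26, 98, 80, 44, 75]

Partitioned: [20, 22, 68, 26, 98, 80, 44, 75]


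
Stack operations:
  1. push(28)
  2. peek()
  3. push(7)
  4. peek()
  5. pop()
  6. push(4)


push(28) -> [28]
peek()->28
push(7) -> [28, 7]
peek()->7
pop()->7, [28]
push(4) -> [28, 4]

Final stack: [28, 4]


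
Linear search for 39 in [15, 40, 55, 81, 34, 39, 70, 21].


i=0: 15!=39
i=1: 40!=39
i=2: 55!=39
i=3: 81!=39
i=4: 34!=39
i=5: 39==39 found!

Found at 5, 6 comps


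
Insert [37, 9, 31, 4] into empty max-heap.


Insert 37: [37]
Insert 9: [37, 9]
Insert 31: [37, 9, 31]
Insert 4: [37, 9, 31, 4]

Final heap: [37, 9, 31, 4]


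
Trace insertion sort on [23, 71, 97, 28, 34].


Initial: [23, 71, 97, 28, 34]
Insert 71: [23, 71, 97, 28, 34]
Insert 97: [23, 71, 97, 28, 34]
Insert 28: [23, 28, 71, 97, 34]
Insert 34: [23, 28, 34, 71, 97]

Sorted: [23, 28, 34, 71, 97]


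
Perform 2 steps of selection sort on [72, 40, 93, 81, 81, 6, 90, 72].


Initial: [72, 40, 93, 81, 81, 6, 90, 72]
Step 1: min=6 at 5
  Swap: [6, 40, 93, 81, 81, 72, 90, 72]
Step 2: min=40 at 1
  Swap: [6, 40, 93, 81, 81, 72, 90, 72]

After 2 steps: [6, 40, 93, 81, 81, 72, 90, 72]


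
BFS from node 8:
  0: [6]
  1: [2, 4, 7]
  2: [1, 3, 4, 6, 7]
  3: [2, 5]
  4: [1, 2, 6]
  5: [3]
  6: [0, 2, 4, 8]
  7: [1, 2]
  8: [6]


Visit 8, enqueue [6]
Visit 6, enqueue [0, 2, 4]
Visit 0, enqueue []
Visit 2, enqueue [1, 3, 7]
Visit 4, enqueue []
Visit 1, enqueue []
Visit 3, enqueue [5]
Visit 7, enqueue []
Visit 5, enqueue []

BFS order: [8, 6, 0, 2, 4, 1, 3, 7, 5]


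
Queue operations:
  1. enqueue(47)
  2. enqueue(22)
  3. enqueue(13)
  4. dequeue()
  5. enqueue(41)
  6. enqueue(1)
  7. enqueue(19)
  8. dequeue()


enqueue(47) -> [47]
enqueue(22) -> [47, 22]
enqueue(13) -> [47, 22, 13]
dequeue()->47, [22, 13]
enqueue(41) -> [22, 13, 41]
enqueue(1) -> [22, 13, 41, 1]
enqueue(19) -> [22, 13, 41, 1, 19]
dequeue()->22, [13, 41, 1, 19]

Final queue: [13, 41, 1, 19]


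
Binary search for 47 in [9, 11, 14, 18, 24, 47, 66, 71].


Step 1: lo=0, hi=7, mid=3, val=18
Step 2: lo=4, hi=7, mid=5, val=47

Found at index 5


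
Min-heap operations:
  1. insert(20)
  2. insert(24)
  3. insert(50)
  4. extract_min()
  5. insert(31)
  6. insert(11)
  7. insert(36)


insert(20) -> [20]
insert(24) -> [20, 24]
insert(50) -> [20, 24, 50]
extract_min()->20, [24, 50]
insert(31) -> [24, 50, 31]
insert(11) -> [11, 24, 31, 50]
insert(36) -> [11, 24, 31, 50, 36]

Final heap: [11, 24, 31, 50, 36]


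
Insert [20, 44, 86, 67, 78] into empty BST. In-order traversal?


Insert 20: root
Insert 44: R from 20
Insert 86: R from 20 -> R from 44
Insert 67: R from 20 -> R from 44 -> L from 86
Insert 78: R from 20 -> R from 44 -> L from 86 -> R from 67

In-order: [20, 44, 67, 78, 86]


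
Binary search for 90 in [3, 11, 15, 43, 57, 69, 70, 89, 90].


Step 1: lo=0, hi=8, mid=4, val=57
Step 2: lo=5, hi=8, mid=6, val=70
Step 3: lo=7, hi=8, mid=7, val=89
Step 4: lo=8, hi=8, mid=8, val=90

Found at index 8


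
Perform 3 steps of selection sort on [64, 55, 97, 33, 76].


Initial: [64, 55, 97, 33, 76]
Step 1: min=33 at 3
  Swap: [33, 55, 97, 64, 76]
Step 2: min=55 at 1
  Swap: [33, 55, 97, 64, 76]
Step 3: min=64 at 3
  Swap: [33, 55, 64, 97, 76]

After 3 steps: [33, 55, 64, 97, 76]


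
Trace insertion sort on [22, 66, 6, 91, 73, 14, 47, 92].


Initial: [22, 66, 6, 91, 73, 14, 47, 92]
Insert 66: [22, 66, 6, 91, 73, 14, 47, 92]
Insert 6: [6, 22, 66, 91, 73, 14, 47, 92]
Insert 91: [6, 22, 66, 91, 73, 14, 47, 92]
Insert 73: [6, 22, 66, 73, 91, 14, 47, 92]
Insert 14: [6, 14, 22, 66, 73, 91, 47, 92]
Insert 47: [6, 14, 22, 47, 66, 73, 91, 92]
Insert 92: [6, 14, 22, 47, 66, 73, 91, 92]

Sorted: [6, 14, 22, 47, 66, 73, 91, 92]


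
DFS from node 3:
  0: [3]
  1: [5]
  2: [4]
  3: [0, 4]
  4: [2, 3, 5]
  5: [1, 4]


Visit 3, push [4, 0]
Visit 0, push []
Visit 4, push [5, 2]
Visit 2, push []
Visit 5, push [1]
Visit 1, push []

DFS order: [3, 0, 4, 2, 5, 1]


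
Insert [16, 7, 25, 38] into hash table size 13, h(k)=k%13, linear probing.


Insert 16: h=3 -> slot 3
Insert 7: h=7 -> slot 7
Insert 25: h=12 -> slot 12
Insert 38: h=12, 1 probes -> slot 0

Table: [38, None, None, 16, None, None, None, 7, None, None, None, None, 25]


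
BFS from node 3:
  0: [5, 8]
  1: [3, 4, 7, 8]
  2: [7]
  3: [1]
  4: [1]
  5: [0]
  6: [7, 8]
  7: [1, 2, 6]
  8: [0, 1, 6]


Visit 3, enqueue [1]
Visit 1, enqueue [4, 7, 8]
Visit 4, enqueue []
Visit 7, enqueue [2, 6]
Visit 8, enqueue [0]
Visit 2, enqueue []
Visit 6, enqueue []
Visit 0, enqueue [5]
Visit 5, enqueue []

BFS order: [3, 1, 4, 7, 8, 2, 6, 0, 5]


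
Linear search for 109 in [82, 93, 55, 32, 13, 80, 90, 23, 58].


i=0: 82!=109
i=1: 93!=109
i=2: 55!=109
i=3: 32!=109
i=4: 13!=109
i=5: 80!=109
i=6: 90!=109
i=7: 23!=109
i=8: 58!=109

Not found, 9 comps


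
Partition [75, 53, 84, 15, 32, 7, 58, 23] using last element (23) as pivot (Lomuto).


Pivot: 23
  15 <= 23: swap -> [15, 53, 84, 75, 32, 7, 58, 23]
  7 <= 23: swap -> [15, 7, 84, 75, 32, 53, 58, 23]
Place pivot at 2: [15, 7, 23, 75, 32, 53, 58, 84]

Partitioned: [15, 7, 23, 75, 32, 53, 58, 84]


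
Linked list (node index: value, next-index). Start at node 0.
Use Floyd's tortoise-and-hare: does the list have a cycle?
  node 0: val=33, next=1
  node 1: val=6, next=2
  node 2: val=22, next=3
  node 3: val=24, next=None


Floyd's tortoise (slow, +1) and hare (fast, +2):
  init: slow=0, fast=0
  step 1: slow=1, fast=2
  step 2: fast 2->3->None, no cycle

Cycle: no


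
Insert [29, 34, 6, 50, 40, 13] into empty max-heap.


Insert 29: [29]
Insert 34: [34, 29]
Insert 6: [34, 29, 6]
Insert 50: [50, 34, 6, 29]
Insert 40: [50, 40, 6, 29, 34]
Insert 13: [50, 40, 13, 29, 34, 6]

Final heap: [50, 40, 13, 29, 34, 6]


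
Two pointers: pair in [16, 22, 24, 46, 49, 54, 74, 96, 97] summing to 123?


lo=0(16)+hi=8(97)=113
lo=1(22)+hi=8(97)=119
lo=2(24)+hi=8(97)=121
lo=3(46)+hi=8(97)=143
lo=3(46)+hi=7(96)=142
lo=3(46)+hi=6(74)=120
lo=4(49)+hi=6(74)=123

Yes: 49+74=123


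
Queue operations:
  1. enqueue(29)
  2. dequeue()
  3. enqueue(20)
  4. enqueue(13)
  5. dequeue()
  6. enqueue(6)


enqueue(29) -> [29]
dequeue()->29, []
enqueue(20) -> [20]
enqueue(13) -> [20, 13]
dequeue()->20, [13]
enqueue(6) -> [13, 6]

Final queue: [13, 6]


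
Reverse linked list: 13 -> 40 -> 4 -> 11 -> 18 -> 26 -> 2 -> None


Step 1: curr=13, set curr.next=prev(None) | reversed so far: 13
Step 2: curr=40, set curr.next=prev(13) | reversed so far: 40 -> 13
Step 3: curr=4, set curr.next=prev(40) | reversed so far: 4 -> 40 -> 13
Step 4: curr=11, set curr.next=prev(4) | reversed so far: 11 -> 4 -> 40 -> 13
Step 5: curr=18, set curr.next=prev(11) | reversed so far: 18 -> 11 -> 4 -> 40 -> 13
Step 6: curr=26, set curr.next=prev(18) | reversed so far: 26 -> 18 -> 11 -> 4 -> 40 -> 13
Step 7: curr=2, set curr.next=prev(26) | reversed so far: 2 -> 26 -> 18 -> 11 -> 4 -> 40 -> 13

2 -> 26 -> 18 -> 11 -> 4 -> 40 -> 13 -> None


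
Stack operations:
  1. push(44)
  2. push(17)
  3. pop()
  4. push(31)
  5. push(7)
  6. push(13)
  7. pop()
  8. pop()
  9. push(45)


push(44) -> [44]
push(17) -> [44, 17]
pop()->17, [44]
push(31) -> [44, 31]
push(7) -> [44, 31, 7]
push(13) -> [44, 31, 7, 13]
pop()->13, [44, 31, 7]
pop()->7, [44, 31]
push(45) -> [44, 31, 45]

Final stack: [44, 31, 45]


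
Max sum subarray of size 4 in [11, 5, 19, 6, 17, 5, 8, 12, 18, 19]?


[0:4]: 41
[1:5]: 47
[2:6]: 47
[3:7]: 36
[4:8]: 42
[5:9]: 43
[6:10]: 57

Max: 57 at [6:10]


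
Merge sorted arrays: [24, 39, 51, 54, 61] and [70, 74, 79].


Take 24 from A
Take 39 from A
Take 51 from A
Take 54 from A
Take 61 from A

Merged: [24, 39, 51, 54, 61, 70, 74, 79]


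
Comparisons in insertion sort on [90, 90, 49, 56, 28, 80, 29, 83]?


Algorithm: insertion sort
Input: [90, 90, 49, 56, 28, 80, 29, 83]
Sorted: [28, 29, 49, 56, 80, 83, 90, 90]

22


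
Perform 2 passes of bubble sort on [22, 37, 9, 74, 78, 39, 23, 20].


Initial: [22, 37, 9, 74, 78, 39, 23, 20]
Pass 1: [22, 9, 37, 74, 39, 23, 20, 78] (4 swaps)
Pass 2: [9, 22, 37, 39, 23, 20, 74, 78] (4 swaps)

After 2 passes: [9, 22, 37, 39, 23, 20, 74, 78]


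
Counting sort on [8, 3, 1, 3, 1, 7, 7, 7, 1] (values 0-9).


Input: [8, 3, 1, 3, 1, 7, 7, 7, 1]
Counts: [0, 3, 0, 2, 0, 0, 0, 3, 1, 0]

Sorted: [1, 1, 1, 3, 3, 7, 7, 7, 8]


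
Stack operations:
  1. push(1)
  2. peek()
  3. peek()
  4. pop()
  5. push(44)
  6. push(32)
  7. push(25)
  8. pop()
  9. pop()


push(1) -> [1]
peek()->1
peek()->1
pop()->1, []
push(44) -> [44]
push(32) -> [44, 32]
push(25) -> [44, 32, 25]
pop()->25, [44, 32]
pop()->32, [44]

Final stack: [44]


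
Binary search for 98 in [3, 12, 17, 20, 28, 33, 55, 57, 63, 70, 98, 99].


Step 1: lo=0, hi=11, mid=5, val=33
Step 2: lo=6, hi=11, mid=8, val=63
Step 3: lo=9, hi=11, mid=10, val=98

Found at index 10


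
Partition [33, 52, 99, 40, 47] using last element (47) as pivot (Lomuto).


Pivot: 47
  33 <= 47: advance i (no swap)
  40 <= 47: swap -> [33, 40, 99, 52, 47]
Place pivot at 2: [33, 40, 47, 52, 99]

Partitioned: [33, 40, 47, 52, 99]


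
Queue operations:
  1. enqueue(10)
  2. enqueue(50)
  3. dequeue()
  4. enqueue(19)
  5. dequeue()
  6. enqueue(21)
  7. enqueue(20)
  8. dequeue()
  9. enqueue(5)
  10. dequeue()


enqueue(10) -> [10]
enqueue(50) -> [10, 50]
dequeue()->10, [50]
enqueue(19) -> [50, 19]
dequeue()->50, [19]
enqueue(21) -> [19, 21]
enqueue(20) -> [19, 21, 20]
dequeue()->19, [21, 20]
enqueue(5) -> [21, 20, 5]
dequeue()->21, [20, 5]

Final queue: [20, 5]


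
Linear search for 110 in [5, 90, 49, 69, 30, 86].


i=0: 5!=110
i=1: 90!=110
i=2: 49!=110
i=3: 69!=110
i=4: 30!=110
i=5: 86!=110

Not found, 6 comps


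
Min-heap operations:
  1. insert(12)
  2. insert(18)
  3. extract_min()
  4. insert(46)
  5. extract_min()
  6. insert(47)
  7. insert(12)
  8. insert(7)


insert(12) -> [12]
insert(18) -> [12, 18]
extract_min()->12, [18]
insert(46) -> [18, 46]
extract_min()->18, [46]
insert(47) -> [46, 47]
insert(12) -> [12, 47, 46]
insert(7) -> [7, 12, 46, 47]

Final heap: [7, 12, 46, 47]


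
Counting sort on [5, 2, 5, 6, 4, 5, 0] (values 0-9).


Input: [5, 2, 5, 6, 4, 5, 0]
Counts: [1, 0, 1, 0, 1, 3, 1, 0, 0, 0]

Sorted: [0, 2, 4, 5, 5, 5, 6]


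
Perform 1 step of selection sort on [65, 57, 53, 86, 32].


Initial: [65, 57, 53, 86, 32]
Step 1: min=32 at 4
  Swap: [32, 57, 53, 86, 65]

After 1 step: [32, 57, 53, 86, 65]


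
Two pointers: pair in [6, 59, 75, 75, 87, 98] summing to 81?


lo=0(6)+hi=5(98)=104
lo=0(6)+hi=4(87)=93
lo=0(6)+hi=3(75)=81

Yes: 6+75=81


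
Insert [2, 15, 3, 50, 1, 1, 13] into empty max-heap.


Insert 2: [2]
Insert 15: [15, 2]
Insert 3: [15, 2, 3]
Insert 50: [50, 15, 3, 2]
Insert 1: [50, 15, 3, 2, 1]
Insert 1: [50, 15, 3, 2, 1, 1]
Insert 13: [50, 15, 13, 2, 1, 1, 3]

Final heap: [50, 15, 13, 2, 1, 1, 3]


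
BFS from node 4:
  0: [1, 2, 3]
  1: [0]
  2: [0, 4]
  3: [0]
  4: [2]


Visit 4, enqueue [2]
Visit 2, enqueue [0]
Visit 0, enqueue [1, 3]
Visit 1, enqueue []
Visit 3, enqueue []

BFS order: [4, 2, 0, 1, 3]


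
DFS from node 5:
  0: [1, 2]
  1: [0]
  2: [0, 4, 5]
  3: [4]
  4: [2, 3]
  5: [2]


Visit 5, push [2]
Visit 2, push [4, 0]
Visit 0, push [1]
Visit 1, push []
Visit 4, push [3]
Visit 3, push []

DFS order: [5, 2, 0, 1, 4, 3]


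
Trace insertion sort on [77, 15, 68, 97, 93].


Initial: [77, 15, 68, 97, 93]
Insert 15: [15, 77, 68, 97, 93]
Insert 68: [15, 68, 77, 97, 93]
Insert 97: [15, 68, 77, 97, 93]
Insert 93: [15, 68, 77, 93, 97]

Sorted: [15, 68, 77, 93, 97]


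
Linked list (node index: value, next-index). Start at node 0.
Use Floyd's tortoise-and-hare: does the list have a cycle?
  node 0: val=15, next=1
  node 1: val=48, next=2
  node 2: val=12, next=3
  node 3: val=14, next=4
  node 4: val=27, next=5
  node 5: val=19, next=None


Floyd's tortoise (slow, +1) and hare (fast, +2):
  init: slow=0, fast=0
  step 1: slow=1, fast=2
  step 2: slow=2, fast=4
  step 3: fast 4->5->None, no cycle

Cycle: no


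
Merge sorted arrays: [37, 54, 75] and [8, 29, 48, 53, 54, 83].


Take 8 from B
Take 29 from B
Take 37 from A
Take 48 from B
Take 53 from B
Take 54 from A
Take 54 from B
Take 75 from A

Merged: [8, 29, 37, 48, 53, 54, 54, 75, 83]


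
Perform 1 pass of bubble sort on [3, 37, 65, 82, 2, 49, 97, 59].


Initial: [3, 37, 65, 82, 2, 49, 97, 59]
Pass 1: [3, 37, 65, 2, 49, 82, 59, 97] (3 swaps)

After 1 pass: [3, 37, 65, 2, 49, 82, 59, 97]


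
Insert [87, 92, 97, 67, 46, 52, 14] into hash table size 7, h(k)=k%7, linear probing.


Insert 87: h=3 -> slot 3
Insert 92: h=1 -> slot 1
Insert 97: h=6 -> slot 6
Insert 67: h=4 -> slot 4
Insert 46: h=4, 1 probes -> slot 5
Insert 52: h=3, 4 probes -> slot 0
Insert 14: h=0, 2 probes -> slot 2

Table: [52, 92, 14, 87, 67, 46, 97]


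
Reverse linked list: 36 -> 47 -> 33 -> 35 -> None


Step 1: curr=36, set curr.next=prev(None) | reversed so far: 36
Step 2: curr=47, set curr.next=prev(36) | reversed so far: 47 -> 36
Step 3: curr=33, set curr.next=prev(47) | reversed so far: 33 -> 47 -> 36
Step 4: curr=35, set curr.next=prev(33) | reversed so far: 35 -> 33 -> 47 -> 36

35 -> 33 -> 47 -> 36 -> None


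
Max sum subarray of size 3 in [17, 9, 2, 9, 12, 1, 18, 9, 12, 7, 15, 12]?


[0:3]: 28
[1:4]: 20
[2:5]: 23
[3:6]: 22
[4:7]: 31
[5:8]: 28
[6:9]: 39
[7:10]: 28
[8:11]: 34
[9:12]: 34

Max: 39 at [6:9]


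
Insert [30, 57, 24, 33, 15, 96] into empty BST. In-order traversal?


Insert 30: root
Insert 57: R from 30
Insert 24: L from 30
Insert 33: R from 30 -> L from 57
Insert 15: L from 30 -> L from 24
Insert 96: R from 30 -> R from 57

In-order: [15, 24, 30, 33, 57, 96]


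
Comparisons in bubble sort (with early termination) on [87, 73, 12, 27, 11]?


Algorithm: bubble sort (with early termination)
Input: [87, 73, 12, 27, 11]
Sorted: [11, 12, 27, 73, 87]

10


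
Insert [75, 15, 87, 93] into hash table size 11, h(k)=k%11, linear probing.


Insert 75: h=9 -> slot 9
Insert 15: h=4 -> slot 4
Insert 87: h=10 -> slot 10
Insert 93: h=5 -> slot 5

Table: [None, None, None, None, 15, 93, None, None, None, 75, 87]
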